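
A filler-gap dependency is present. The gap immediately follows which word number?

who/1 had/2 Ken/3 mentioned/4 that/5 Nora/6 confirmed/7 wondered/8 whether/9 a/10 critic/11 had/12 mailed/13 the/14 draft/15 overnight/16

7

The displaced element is "who" (word 1).
It is linked across 2 clause boundaries (that → Ø).
It functions as the subject of "wondered", so the gap sits immediately after word 7 ("confirmed").
Base order: Ken had mentioned that Nora confirmed that who wondered whether a critic had mailed the draft overnight.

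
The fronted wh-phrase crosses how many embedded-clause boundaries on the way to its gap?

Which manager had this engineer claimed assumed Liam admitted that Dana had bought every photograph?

"which manager" is extracted from the subject of "assumed".
Boundaries crossed, outermost first: [Ø] — 1 in total.

1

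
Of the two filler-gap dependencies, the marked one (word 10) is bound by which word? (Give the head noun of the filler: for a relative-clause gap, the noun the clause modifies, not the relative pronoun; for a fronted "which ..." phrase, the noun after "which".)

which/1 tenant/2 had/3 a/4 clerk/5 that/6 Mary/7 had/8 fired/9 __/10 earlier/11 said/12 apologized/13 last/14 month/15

5

The marked gap is inside the relative clause, the direct object of "fired".
Its filler is the head noun "clerk" (via "that"), at word 5.
(The other dependency links word 2 to a gap after word 12.)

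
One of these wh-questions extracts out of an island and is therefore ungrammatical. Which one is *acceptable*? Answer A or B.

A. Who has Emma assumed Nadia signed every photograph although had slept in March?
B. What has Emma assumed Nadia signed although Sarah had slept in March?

B

In A, the wh-phrase is extracted from inside an adjunct island (introduced by "although"), which blocks movement.
In B, the extraction path crosses only that-complement boundaries, which are transparent.
So B is grammatical.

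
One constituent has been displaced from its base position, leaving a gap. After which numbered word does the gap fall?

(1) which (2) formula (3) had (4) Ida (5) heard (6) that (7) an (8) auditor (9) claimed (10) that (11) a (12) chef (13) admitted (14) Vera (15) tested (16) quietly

The displaced element is "which formula" (word 2).
It is linked across 3 clause boundaries (that → that → Ø).
It functions as the direct object of "tested", so the gap sits immediately after word 15 ("tested").
Base order: Ida had heard that an auditor claimed that a chef admitted Vera tested which formula quietly.

15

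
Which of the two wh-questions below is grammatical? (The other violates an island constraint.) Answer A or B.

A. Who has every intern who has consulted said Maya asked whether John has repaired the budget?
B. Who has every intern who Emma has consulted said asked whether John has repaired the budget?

B

In A, the wh-phrase is extracted from inside a complex-NP island (relative clause) (introduced by "who"), which blocks movement.
In B, the extraction path crosses only that-complement boundaries, which are transparent.
So B is grammatical.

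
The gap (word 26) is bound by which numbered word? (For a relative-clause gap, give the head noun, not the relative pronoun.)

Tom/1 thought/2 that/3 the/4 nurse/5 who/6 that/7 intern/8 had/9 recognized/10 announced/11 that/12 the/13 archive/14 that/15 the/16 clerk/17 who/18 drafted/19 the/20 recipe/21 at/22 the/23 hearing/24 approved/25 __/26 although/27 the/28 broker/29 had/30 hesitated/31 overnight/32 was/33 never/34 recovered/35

The gap at 26 is the object of "approved", inside a relative clause.
The relative pronoun is "that" (word 15); it is bound by the head noun immediately before it.
Its filler is the head noun "archive", at word 14.

14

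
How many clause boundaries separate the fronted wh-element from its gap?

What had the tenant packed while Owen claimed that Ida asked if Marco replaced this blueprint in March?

"what" originates inside the matrix clause — no clause boundary is crossed.

0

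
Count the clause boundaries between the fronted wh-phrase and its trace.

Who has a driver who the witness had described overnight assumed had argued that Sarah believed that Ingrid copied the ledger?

1

"who" is extracted from the subject of "argued".
Boundaries crossed, outermost first: [Ø] — 1 in total.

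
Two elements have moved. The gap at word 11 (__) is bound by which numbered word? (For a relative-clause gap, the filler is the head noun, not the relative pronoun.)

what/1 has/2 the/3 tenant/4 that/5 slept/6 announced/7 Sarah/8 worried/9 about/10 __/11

The marked gap is the object of the preposition "about" of "worried".
Its filler is the fronted wh-phrase "what", at word 1.
(The other dependency links word 4 to a gap after word 5.)

1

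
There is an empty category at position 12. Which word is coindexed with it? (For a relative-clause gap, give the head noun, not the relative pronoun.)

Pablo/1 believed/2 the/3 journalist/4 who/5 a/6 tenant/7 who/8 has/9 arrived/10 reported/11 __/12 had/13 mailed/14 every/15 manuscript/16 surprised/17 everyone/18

The gap at 12 is the subject of "mailed", inside a relative clause.
The relative pronoun is "who" (word 5); it is bound by the head noun immediately before it.
Its filler is the head noun "journalist", at word 4.

4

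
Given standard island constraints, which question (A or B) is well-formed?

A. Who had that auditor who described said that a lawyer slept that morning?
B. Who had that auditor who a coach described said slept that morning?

B

In A, the wh-phrase is extracted from inside a complex-NP island (relative clause) (introduced by "who"), which blocks movement.
In B, the extraction path crosses only that-complement boundaries, which are transparent.
So B is grammatical.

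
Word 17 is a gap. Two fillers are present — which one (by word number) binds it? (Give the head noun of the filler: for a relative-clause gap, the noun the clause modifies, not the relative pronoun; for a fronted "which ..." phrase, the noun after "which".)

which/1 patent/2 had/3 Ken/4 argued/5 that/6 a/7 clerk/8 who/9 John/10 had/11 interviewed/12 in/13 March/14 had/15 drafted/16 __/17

The marked gap is the direct object of "drafted".
Its filler is the fronted wh-phrase "which patent", at word 2.
(The other dependency links word 8 to a gap after word 12.)

2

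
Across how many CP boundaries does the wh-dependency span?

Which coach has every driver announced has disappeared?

1

"which coach" is extracted from the subject of "disappeared".
Boundaries crossed, outermost first: [Ø] — 1 in total.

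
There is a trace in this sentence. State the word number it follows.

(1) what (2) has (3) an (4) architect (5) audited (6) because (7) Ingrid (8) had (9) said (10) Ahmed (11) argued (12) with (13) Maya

5

The displaced element is "what" (word 1).
It functions as the direct object of "audited", so the gap sits immediately after word 5 ("audited").
Base order: An architect has audited what because Ingrid had said Ahmed argued with Maya.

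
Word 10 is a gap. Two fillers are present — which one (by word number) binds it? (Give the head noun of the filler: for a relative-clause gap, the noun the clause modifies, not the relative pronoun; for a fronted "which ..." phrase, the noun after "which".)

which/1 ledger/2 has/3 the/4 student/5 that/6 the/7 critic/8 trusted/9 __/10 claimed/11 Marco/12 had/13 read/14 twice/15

The marked gap is inside the relative clause, the direct object of "trusted".
Its filler is the head noun "student" (via "that"), at word 5.
(The other dependency links word 2 to a gap after word 14.)

5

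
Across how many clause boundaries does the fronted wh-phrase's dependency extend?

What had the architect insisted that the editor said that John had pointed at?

"what" is extracted from the PP object of "pointed".
Boundaries crossed, outermost first: [that], [that] — 2 in total.

2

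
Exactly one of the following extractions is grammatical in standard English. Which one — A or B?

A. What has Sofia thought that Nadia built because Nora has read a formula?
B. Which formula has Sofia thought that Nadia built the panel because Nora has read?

A

In B, the wh-phrase is extracted from inside an adjunct island (introduced by "because"), which blocks movement.
In A, the extraction path crosses only that-complement boundaries, which are transparent.
So A is grammatical.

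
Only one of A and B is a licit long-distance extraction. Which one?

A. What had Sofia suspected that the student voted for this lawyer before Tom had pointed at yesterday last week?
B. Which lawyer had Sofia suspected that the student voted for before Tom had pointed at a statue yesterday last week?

In A, the wh-phrase is extracted from inside an adjunct island (introduced by "before"), which blocks movement.
In B, the extraction path crosses only that-complement boundaries, which are transparent.
So B is grammatical.

B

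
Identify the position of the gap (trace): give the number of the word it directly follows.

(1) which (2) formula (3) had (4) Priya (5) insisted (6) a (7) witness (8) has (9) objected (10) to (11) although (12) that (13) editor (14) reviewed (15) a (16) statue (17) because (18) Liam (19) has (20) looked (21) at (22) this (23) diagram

10

The displaced element is "which formula" (word 2).
It is linked across 1 clause boundary (Ø).
It functions as the object of the preposition "to" of "objected", so the gap sits immediately after word 10 ("to").
Base order: Priya had insisted a witness has objected to which formula although that editor reviewed a statue because Liam has looked at this diagram.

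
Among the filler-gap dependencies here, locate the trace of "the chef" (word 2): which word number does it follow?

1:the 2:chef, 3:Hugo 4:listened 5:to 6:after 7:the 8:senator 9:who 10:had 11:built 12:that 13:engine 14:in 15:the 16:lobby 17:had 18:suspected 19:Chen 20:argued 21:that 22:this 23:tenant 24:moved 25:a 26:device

5

The displaced element is "the chef" (word 2).
It functions as the object of the preposition "to" of "listened", so the gap sits immediately after word 5 ("to").
Base order: Hugo listened to the chef after the senator who had built that engine in the lobby had suspected Chen argued that this tenant moved a device.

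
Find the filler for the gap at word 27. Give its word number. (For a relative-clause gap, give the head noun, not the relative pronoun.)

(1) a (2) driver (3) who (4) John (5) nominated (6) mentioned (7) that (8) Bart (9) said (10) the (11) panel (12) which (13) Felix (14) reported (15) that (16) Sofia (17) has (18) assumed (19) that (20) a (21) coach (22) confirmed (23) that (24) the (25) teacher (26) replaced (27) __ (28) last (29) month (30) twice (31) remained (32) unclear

11

The gap at 27 is the object of "replaced", inside a relative clause.
The relative pronoun is "which" (word 12); it is bound by the head noun immediately before it.
Its filler is the head noun "panel", at word 11.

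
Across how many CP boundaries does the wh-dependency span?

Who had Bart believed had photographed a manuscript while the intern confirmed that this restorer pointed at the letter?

1

"who" is extracted from the subject of "photographed".
Boundaries crossed, outermost first: [Ø] — 1 in total.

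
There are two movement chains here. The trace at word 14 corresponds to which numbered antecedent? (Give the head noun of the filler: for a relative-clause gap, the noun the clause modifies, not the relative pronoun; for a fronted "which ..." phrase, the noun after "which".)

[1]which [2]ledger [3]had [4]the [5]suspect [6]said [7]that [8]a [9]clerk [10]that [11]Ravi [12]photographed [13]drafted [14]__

2

The marked gap is the direct object of "drafted".
Its filler is the fronted wh-phrase "which ledger", at word 2.
(The other dependency links word 9 to a gap after word 12.)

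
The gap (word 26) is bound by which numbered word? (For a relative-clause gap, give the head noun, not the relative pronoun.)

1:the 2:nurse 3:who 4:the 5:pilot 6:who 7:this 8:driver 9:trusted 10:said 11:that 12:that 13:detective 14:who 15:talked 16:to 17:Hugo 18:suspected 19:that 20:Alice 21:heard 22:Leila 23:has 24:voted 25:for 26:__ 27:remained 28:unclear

2

The gap at 26 is the prepositional object of "voted", inside a relative clause.
The relative pronoun is "who" (word 3); it is bound by the head noun immediately before it.
Its filler is the head noun "nurse", at word 2.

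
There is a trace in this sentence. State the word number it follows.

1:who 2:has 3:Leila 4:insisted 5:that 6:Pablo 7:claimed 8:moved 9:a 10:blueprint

The displaced element is "who" (word 1).
It is linked across 2 clause boundaries (that → Ø).
It functions as the subject of "moved", so the gap sits immediately after word 7 ("claimed").
Base order: Leila has insisted that Pablo claimed that who moved a blueprint.

7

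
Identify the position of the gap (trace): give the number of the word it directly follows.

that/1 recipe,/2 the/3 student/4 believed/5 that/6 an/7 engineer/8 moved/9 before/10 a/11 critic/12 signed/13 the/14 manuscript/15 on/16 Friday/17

The displaced element is "that recipe" (word 2).
It is linked across 1 clause boundary (that).
It functions as the direct object of "moved", so the gap sits immediately after word 9 ("moved").
Base order: The student believed that an engineer moved that recipe before a critic signed the manuscript on Friday.

9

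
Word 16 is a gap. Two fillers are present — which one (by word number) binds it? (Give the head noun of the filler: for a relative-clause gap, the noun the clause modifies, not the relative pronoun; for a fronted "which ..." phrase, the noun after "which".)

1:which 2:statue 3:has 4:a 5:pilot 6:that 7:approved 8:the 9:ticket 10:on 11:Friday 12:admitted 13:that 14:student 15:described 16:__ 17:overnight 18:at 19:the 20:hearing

2

The marked gap is the direct object of "described".
Its filler is the fronted wh-phrase "which statue", at word 2.
(The other dependency links word 5 to a gap after word 6.)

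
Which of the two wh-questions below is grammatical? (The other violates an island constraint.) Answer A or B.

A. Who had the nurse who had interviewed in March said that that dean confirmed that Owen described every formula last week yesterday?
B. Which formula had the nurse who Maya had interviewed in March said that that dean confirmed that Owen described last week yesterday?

In A, the wh-phrase is extracted from inside a complex-NP island (relative clause) (introduced by "who"), which blocks movement.
In B, the extraction path crosses only that-complement boundaries, which are transparent.
So B is grammatical.

B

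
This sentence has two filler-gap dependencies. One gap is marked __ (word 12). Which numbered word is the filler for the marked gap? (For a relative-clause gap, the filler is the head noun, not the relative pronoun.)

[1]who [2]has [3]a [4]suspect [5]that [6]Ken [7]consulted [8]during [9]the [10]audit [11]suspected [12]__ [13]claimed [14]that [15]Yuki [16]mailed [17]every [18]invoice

The marked gap is the subject of "claimed".
Its filler is the fronted wh-phrase "who", at word 1.
(The other dependency links word 4 to a gap after word 7.)

1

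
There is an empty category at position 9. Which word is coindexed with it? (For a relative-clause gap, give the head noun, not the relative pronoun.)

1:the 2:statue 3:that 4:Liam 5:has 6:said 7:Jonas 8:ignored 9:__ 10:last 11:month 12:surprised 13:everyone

2

The gap at 9 is the object of "ignored", inside a relative clause.
The relative pronoun is "that" (word 3); it is bound by the head noun immediately before it.
Its filler is the head noun "statue", at word 2.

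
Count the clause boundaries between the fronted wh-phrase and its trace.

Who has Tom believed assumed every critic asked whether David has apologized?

"who" is extracted from the subject of "assumed".
Boundaries crossed, outermost first: [Ø] — 1 in total.

1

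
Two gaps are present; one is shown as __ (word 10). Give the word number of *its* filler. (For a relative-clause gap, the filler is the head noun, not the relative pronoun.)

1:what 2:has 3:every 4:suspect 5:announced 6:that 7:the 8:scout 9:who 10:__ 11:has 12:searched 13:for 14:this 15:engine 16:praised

The marked gap is inside the relative clause, the subject of "searched".
Its filler is the head noun "scout" (via "who"), at word 8.
(The other dependency links word 1 to a gap after word 16.)

8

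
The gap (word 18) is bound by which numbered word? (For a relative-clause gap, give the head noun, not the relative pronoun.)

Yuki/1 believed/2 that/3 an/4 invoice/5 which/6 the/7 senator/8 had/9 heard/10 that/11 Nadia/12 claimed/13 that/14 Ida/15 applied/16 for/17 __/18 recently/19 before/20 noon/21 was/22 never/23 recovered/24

The gap at 18 is the prepositional object of "applied", inside a relative clause.
The relative pronoun is "which" (word 6); it is bound by the head noun immediately before it.
Its filler is the head noun "invoice", at word 5.

5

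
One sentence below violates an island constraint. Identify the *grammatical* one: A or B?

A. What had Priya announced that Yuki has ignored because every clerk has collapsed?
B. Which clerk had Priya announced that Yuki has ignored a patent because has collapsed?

In B, the wh-phrase is extracted from inside an adjunct island (introduced by "because"), which blocks movement.
In A, the extraction path crosses only that-complement boundaries, which are transparent.
So A is grammatical.

A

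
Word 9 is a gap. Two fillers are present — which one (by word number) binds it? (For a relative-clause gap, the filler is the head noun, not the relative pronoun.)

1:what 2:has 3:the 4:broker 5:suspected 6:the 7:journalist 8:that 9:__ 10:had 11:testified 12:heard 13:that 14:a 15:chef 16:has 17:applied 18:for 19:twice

7

The marked gap is inside the relative clause, the subject of "testified".
Its filler is the head noun "journalist" (via "that"), at word 7.
(The other dependency links word 1 to a gap after word 18.)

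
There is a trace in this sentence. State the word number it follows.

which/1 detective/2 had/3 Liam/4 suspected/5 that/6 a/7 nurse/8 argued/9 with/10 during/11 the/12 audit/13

The displaced element is "which detective" (word 2).
It is linked across 1 clause boundary (that).
It functions as the object of the preposition "with" of "argued", so the gap sits immediately after word 10 ("with").
Base order: Liam had suspected that a nurse argued with which detective during the audit.

10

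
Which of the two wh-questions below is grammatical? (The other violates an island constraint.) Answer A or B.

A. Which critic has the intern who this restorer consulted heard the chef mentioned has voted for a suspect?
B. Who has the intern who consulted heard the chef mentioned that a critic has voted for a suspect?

In B, the wh-phrase is extracted from inside a complex-NP island (relative clause) (introduced by "who"), which blocks movement.
In A, the extraction path crosses only that-complement boundaries, which are transparent.
So A is grammatical.

A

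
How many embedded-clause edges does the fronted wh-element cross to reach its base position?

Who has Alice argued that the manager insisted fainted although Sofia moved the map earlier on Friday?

"who" is extracted from the subject of "fainted".
Boundaries crossed, outermost first: [that], [Ø] — 2 in total.

2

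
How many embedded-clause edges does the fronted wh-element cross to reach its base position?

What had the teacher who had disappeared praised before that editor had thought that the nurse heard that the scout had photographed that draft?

"what" originates inside the matrix clause — no clause boundary is crossed.

0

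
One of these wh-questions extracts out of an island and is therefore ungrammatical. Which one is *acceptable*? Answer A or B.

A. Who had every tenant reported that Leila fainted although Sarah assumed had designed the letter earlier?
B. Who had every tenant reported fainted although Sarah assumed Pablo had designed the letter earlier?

B

In A, the wh-phrase is extracted from inside an adjunct island (introduced by "although"), which blocks movement.
In B, the extraction path crosses only that-complement boundaries, which are transparent.
So B is grammatical.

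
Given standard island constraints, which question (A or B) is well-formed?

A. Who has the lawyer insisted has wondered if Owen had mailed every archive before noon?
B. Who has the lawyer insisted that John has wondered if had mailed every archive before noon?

A

In B, the wh-phrase is extracted from inside a wh-island (introduced by "if"), which blocks movement.
In A, the extraction path crosses only that-complement boundaries, which are transparent.
So A is grammatical.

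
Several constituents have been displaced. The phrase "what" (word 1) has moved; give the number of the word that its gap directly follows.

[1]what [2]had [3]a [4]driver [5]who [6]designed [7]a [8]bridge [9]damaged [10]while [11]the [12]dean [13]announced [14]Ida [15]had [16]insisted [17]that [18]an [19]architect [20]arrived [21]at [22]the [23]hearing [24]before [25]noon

The displaced element is "what" (word 1).
It functions as the direct object of "damaged", so the gap sits immediately after word 9 ("damaged").
Base order: A driver who designed a bridge had damaged what while the dean announced Ida had insisted that an architect arrived at the hearing before noon.

9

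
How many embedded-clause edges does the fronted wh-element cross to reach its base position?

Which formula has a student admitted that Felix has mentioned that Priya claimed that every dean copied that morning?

3

"which formula" is extracted from the object of "copied".
Boundaries crossed, outermost first: [that], [that], [that] — 3 in total.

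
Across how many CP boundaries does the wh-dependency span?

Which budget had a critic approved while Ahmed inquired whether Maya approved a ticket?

"which budget" originates inside the matrix clause — no clause boundary is crossed.

0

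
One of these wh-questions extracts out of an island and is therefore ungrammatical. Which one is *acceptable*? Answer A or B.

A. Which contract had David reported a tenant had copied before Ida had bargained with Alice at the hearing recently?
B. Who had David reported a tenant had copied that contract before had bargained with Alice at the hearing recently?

In B, the wh-phrase is extracted from inside an adjunct island (introduced by "before"), which blocks movement.
In A, the extraction path crosses only that-complement boundaries, which are transparent.
So A is grammatical.

A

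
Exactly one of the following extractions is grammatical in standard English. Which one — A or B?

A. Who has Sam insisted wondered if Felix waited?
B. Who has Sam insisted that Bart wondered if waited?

In B, the wh-phrase is extracted from inside a wh-island (introduced by "if"), which blocks movement.
In A, the extraction path crosses only that-complement boundaries, which are transparent.
So A is grammatical.

A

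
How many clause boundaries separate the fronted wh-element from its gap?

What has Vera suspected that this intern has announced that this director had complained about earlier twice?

2

"what" is extracted from the PP object of "complained".
Boundaries crossed, outermost first: [that], [that] — 2 in total.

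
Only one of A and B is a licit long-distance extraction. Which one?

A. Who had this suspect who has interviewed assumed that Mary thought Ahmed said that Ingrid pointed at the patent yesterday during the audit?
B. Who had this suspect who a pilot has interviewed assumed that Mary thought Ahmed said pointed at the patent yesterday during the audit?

In A, the wh-phrase is extracted from inside a complex-NP island (relative clause) (introduced by "who"), which blocks movement.
In B, the extraction path crosses only that-complement boundaries, which are transparent.
So B is grammatical.

B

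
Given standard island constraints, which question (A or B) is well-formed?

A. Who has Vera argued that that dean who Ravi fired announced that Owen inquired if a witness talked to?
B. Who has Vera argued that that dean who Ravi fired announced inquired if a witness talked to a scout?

In A, the wh-phrase is extracted from inside a wh-island (introduced by "if"), which blocks movement.
In B, the extraction path crosses only that-complement boundaries, which are transparent.
So B is grammatical.

B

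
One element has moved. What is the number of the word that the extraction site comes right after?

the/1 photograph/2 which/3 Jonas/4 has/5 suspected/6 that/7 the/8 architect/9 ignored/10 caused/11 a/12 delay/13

10

The displaced element is "the photograph" (word 2).
It is linked across 1 clause boundary (that).
It functions as the direct object of "ignored", so the gap sits immediately after word 10 ("ignored").
Base order: Jonas has suspected that the architect ignored the photograph.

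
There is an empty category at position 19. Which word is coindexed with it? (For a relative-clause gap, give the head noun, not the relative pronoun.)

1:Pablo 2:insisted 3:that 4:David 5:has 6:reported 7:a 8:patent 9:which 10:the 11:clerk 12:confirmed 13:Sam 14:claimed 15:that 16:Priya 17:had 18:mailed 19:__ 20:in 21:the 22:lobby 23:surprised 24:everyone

8

The gap at 19 is the object of "mailed", inside a relative clause.
The relative pronoun is "which" (word 9); it is bound by the head noun immediately before it.
Its filler is the head noun "patent", at word 8.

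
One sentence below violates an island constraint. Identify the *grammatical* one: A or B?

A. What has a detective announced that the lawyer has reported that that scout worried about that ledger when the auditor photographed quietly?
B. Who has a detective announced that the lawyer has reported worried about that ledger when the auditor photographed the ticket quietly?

B

In A, the wh-phrase is extracted from inside an adjunct island (introduced by "when"), which blocks movement.
In B, the extraction path crosses only that-complement boundaries, which are transparent.
So B is grammatical.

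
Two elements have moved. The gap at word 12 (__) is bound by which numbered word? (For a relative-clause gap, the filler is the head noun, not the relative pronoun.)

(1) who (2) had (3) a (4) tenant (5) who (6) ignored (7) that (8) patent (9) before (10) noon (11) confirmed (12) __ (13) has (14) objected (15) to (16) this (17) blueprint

The marked gap is the subject of "objected".
Its filler is the fronted wh-phrase "who", at word 1.
(The other dependency links word 4 to a gap after word 5.)

1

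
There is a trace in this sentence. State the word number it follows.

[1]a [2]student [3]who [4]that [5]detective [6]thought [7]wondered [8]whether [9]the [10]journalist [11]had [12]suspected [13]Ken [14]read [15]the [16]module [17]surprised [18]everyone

The displaced element is "a student" (word 2).
It is linked across 1 clause boundary (Ø).
It functions as the subject of "wondered", so the gap sits immediately after word 6 ("thought").
Base order: That detective thought that a student wondered whether the journalist had suspected Ken read the module.

6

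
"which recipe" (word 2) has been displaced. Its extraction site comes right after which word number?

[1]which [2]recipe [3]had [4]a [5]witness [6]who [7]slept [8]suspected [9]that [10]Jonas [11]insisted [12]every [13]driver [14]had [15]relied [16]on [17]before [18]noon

The displaced element is "which recipe" (word 2).
It is linked across 2 clause boundaries (that → Ø).
It functions as the object of the preposition "on" of "relied", so the gap sits immediately after word 16 ("on").
Base order: A witness who slept had suspected that Jonas insisted every driver had relied on which recipe before noon.

16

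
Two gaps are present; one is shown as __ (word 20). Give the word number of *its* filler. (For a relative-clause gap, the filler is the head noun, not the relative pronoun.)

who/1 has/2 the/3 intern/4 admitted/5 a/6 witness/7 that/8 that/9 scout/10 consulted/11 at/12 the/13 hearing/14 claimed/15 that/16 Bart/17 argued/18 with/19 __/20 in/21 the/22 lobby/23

1

The marked gap is the object of the preposition "with" of "argued".
Its filler is the fronted wh-phrase "who", at word 1.
(The other dependency links word 7 to a gap after word 11.)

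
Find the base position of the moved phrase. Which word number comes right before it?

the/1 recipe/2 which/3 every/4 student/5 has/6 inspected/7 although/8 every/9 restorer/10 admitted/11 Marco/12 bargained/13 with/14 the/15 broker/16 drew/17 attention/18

The displaced element is "the recipe" (word 2).
It functions as the direct object of "inspected", so the gap sits immediately after word 7 ("inspected").
Base order: Every student has inspected the recipe although every restorer admitted Marco bargained with the broker.

7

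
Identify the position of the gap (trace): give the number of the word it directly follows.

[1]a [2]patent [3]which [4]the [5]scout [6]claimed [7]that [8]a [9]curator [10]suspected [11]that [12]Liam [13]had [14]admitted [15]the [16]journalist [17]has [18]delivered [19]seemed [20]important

The displaced element is "a patent" (word 2).
It is linked across 3 clause boundaries (that → that → Ø).
It functions as the direct object of "delivered", so the gap sits immediately after word 18 ("delivered").
Base order: The scout claimed that a curator suspected that Liam had admitted the journalist has delivered a patent.

18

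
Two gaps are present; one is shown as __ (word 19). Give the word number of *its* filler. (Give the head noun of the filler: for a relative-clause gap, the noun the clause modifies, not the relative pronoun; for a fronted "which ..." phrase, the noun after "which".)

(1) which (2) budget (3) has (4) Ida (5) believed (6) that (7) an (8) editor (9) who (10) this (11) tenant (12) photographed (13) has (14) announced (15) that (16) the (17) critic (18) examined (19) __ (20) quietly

The marked gap is the direct object of "examined".
Its filler is the fronted wh-phrase "which budget", at word 2.
(The other dependency links word 8 to a gap after word 12.)

2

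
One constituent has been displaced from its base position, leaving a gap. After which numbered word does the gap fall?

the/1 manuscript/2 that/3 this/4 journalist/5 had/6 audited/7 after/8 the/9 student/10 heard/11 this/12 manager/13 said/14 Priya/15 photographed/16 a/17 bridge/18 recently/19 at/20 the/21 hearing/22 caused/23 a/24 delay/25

7

The displaced element is "the manuscript" (word 2).
It functions as the direct object of "audited", so the gap sits immediately after word 7 ("audited").
Base order: This journalist had audited the manuscript after the student heard this manager said Priya photographed a bridge recently at the hearing.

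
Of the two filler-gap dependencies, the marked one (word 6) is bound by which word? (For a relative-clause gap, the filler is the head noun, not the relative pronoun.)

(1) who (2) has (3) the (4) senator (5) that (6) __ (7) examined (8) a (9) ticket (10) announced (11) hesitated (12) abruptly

4

The marked gap is inside the relative clause, the subject of "examined".
Its filler is the head noun "senator" (via "that"), at word 4.
(The other dependency links word 1 to a gap after word 10.)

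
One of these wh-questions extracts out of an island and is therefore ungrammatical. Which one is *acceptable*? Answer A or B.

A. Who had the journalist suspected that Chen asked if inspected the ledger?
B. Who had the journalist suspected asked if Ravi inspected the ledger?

B

In A, the wh-phrase is extracted from inside a wh-island (introduced by "if"), which blocks movement.
In B, the extraction path crosses only that-complement boundaries, which are transparent.
So B is grammatical.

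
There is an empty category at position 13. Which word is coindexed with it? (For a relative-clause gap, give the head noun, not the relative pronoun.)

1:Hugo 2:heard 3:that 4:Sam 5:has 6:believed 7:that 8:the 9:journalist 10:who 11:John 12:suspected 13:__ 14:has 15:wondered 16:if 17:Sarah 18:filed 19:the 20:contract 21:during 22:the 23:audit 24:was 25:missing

9

The gap at 13 is the subject of "wondered", inside a relative clause.
The relative pronoun is "who" (word 10); it is bound by the head noun immediately before it.
Its filler is the head noun "journalist", at word 9.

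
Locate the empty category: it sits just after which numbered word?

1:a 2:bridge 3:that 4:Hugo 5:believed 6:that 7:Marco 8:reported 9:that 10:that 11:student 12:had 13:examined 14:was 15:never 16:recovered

13

The displaced element is "a bridge" (word 2).
It is linked across 2 clause boundaries (that → that).
It functions as the direct object of "examined", so the gap sits immediately after word 13 ("examined").
Base order: Hugo believed that Marco reported that that student had examined a bridge.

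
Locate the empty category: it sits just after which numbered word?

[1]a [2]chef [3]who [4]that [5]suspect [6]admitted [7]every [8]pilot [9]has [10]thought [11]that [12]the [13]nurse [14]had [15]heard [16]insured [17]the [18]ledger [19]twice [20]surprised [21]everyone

15

The displaced element is "a chef" (word 2).
It is linked across 3 clause boundaries (Ø → that → Ø).
It functions as the subject of "insured", so the gap sits immediately after word 15 ("heard").
Base order: That suspect admitted every pilot has thought that the nurse had heard a chef insured the ledger twice.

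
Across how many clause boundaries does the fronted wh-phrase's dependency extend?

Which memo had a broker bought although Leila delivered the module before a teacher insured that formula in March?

0

"which memo" originates inside the matrix clause — no clause boundary is crossed.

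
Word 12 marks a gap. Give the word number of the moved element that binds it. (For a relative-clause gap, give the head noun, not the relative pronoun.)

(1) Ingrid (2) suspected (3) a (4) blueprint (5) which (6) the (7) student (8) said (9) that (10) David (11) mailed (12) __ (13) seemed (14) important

4

The gap at 12 is the object of "mailed", inside a relative clause.
The relative pronoun is "which" (word 5); it is bound by the head noun immediately before it.
Its filler is the head noun "blueprint", at word 4.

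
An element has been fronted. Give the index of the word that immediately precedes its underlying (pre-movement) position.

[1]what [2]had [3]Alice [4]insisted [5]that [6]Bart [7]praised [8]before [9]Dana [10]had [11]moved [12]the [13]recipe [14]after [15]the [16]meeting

The displaced element is "what" (word 1).
It is linked across 1 clause boundary (that).
It functions as the direct object of "praised", so the gap sits immediately after word 7 ("praised").
Base order: Alice had insisted that Bart praised what before Dana had moved the recipe after the meeting.

7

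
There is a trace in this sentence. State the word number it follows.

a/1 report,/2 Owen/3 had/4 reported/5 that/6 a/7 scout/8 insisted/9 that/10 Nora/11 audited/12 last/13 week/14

12

The displaced element is "a report" (word 2).
It is linked across 2 clause boundaries (that → that).
It functions as the direct object of "audited", so the gap sits immediately after word 12 ("audited").
Base order: Owen had reported that a scout insisted that Nora audited a report last week.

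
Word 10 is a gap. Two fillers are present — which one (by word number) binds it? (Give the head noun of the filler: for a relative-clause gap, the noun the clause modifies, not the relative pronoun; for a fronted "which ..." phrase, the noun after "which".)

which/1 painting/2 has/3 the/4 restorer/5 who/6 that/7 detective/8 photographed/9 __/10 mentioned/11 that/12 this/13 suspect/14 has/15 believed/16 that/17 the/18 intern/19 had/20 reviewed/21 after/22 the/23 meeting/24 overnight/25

The marked gap is inside the relative clause, the direct object of "photographed".
Its filler is the head noun "restorer" (via "who"), at word 5.
(The other dependency links word 2 to a gap after word 21.)

5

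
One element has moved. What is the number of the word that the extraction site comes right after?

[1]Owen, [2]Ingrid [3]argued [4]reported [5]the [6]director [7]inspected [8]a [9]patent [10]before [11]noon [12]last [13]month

3

The displaced element is "Owen" (word 1).
It is linked across 1 clause boundary (Ø).
It functions as the subject of "reported", so the gap sits immediately after word 3 ("argued").
Base order: Ingrid argued that Owen reported the director inspected a patent before noon last month.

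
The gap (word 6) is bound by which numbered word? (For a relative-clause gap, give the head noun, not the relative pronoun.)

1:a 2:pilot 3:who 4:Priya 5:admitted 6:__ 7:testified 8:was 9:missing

The gap at 6 is the subject of "testified", inside a relative clause.
The relative pronoun is "who" (word 3); it is bound by the head noun immediately before it.
Its filler is the head noun "pilot", at word 2.

2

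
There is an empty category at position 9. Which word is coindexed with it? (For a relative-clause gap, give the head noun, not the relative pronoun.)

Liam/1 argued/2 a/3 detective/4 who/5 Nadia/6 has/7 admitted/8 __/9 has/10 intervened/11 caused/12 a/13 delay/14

4

The gap at 9 is the subject of "intervened", inside a relative clause.
The relative pronoun is "who" (word 5); it is bound by the head noun immediately before it.
Its filler is the head noun "detective", at word 4.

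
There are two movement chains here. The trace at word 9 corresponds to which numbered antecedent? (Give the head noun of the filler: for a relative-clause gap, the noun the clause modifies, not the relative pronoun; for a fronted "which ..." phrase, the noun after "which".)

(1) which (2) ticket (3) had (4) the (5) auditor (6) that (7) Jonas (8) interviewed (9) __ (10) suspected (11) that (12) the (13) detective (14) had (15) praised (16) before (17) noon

5

The marked gap is inside the relative clause, the direct object of "interviewed".
Its filler is the head noun "auditor" (via "that"), at word 5.
(The other dependency links word 2 to a gap after word 15.)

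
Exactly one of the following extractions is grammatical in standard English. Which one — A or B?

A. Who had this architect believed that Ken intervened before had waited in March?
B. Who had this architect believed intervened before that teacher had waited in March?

B

In A, the wh-phrase is extracted from inside an adjunct island (introduced by "before"), which blocks movement.
In B, the extraction path crosses only that-complement boundaries, which are transparent.
So B is grammatical.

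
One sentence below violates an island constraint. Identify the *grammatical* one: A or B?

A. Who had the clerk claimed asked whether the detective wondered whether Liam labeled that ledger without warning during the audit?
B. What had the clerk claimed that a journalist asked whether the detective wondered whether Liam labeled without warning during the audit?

A

In B, the wh-phrase is extracted from inside a wh-island (introduced by "whether"), which blocks movement.
In A, the extraction path crosses only that-complement boundaries, which are transparent.
So A is grammatical.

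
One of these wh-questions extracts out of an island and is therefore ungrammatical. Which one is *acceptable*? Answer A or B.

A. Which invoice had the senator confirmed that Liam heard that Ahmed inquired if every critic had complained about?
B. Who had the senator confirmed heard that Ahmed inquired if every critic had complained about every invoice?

B

In A, the wh-phrase is extracted from inside a wh-island (introduced by "if"), which blocks movement.
In B, the extraction path crosses only that-complement boundaries, which are transparent.
So B is grammatical.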